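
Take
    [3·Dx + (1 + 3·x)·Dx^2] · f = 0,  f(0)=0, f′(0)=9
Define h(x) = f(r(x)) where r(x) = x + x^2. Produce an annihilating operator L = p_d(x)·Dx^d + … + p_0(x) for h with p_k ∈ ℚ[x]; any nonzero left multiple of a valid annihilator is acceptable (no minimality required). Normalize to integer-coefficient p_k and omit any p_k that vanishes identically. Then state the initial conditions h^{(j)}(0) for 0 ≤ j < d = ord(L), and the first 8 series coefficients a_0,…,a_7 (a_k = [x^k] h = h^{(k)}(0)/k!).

L = (1 + 6·x + 6·x^2)·Dx + (1 + 5·x + 9·x^2 + 6·x^3)·Dx^2  (order 2).
h: a_k = 0, 9, -9/2, 0, 27/4, -81/5, 27, -243/7, …
ICs: h(0) = 0, h′(0) = 9.

f: a_k = 0, 9, -27/2, 27, -243/4, 729/5, -729/2, 6561/7, …
Change of var in L_f (x↦r) gives L₀.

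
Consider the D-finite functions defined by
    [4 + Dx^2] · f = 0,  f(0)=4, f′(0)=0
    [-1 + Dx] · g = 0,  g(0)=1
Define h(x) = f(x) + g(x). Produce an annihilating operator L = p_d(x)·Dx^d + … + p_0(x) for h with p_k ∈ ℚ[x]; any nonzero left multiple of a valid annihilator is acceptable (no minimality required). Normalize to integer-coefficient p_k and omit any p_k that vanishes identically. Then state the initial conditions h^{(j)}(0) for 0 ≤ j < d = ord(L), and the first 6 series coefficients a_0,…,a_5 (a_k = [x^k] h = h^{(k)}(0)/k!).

f: a_k = 4, 0, -8, 0, 8/3, 0, …
g: a_k = 1, 1, 1/2, 1/6, 1/24, 1/120, …
Sum ⇒ L₀ = lclm(L_f,L_g) in ℚ(x)⟨Dx⟩.
L = -4 + 4·Dx - Dx^2 + Dx^3  (order 3).
h: a_k = 5, 1, -15/2, 1/6, 65/24, 1/120, …
ICs: h(0) = 5, h′(0) = 1, h′′(0) = -15.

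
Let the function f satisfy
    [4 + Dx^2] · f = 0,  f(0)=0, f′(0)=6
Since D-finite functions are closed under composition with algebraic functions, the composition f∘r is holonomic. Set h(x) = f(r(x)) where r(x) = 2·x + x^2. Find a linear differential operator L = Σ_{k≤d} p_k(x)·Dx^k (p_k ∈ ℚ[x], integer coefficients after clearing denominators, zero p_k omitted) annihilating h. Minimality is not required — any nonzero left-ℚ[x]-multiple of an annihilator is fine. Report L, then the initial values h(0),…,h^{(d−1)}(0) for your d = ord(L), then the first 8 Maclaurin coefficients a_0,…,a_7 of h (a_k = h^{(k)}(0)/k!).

L = (16 + 48·x + 48·x^2 + 16·x^3) - Dx + (1 + x)·Dx^2  (order 2).
h: a_k = 0, 12, 6, -32, -48, 8/5, 60, 5696/105, …
ICs: h(0) = 0, h′(0) = 12.

f: a_k = 0, 6, 0, -4, 0, 4/5, 0, -8/105, …
L₀ from L_f via x↦r, Dx↦r'^{-1}Dx.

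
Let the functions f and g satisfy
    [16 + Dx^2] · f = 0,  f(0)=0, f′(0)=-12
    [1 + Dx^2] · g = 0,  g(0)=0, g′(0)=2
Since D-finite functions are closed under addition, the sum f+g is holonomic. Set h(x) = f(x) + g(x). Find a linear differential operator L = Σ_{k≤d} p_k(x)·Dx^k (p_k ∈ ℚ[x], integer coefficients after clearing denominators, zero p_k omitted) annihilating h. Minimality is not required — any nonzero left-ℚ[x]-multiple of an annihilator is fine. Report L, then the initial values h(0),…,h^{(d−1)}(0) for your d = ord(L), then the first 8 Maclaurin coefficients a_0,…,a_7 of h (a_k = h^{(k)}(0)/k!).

f: a_k = 0, -12, 0, 32, 0, -128/5, 0, 1024/105, …
g: a_k = 0, 2, 0, -1/3, 0, 1/60, 0, -1/2520, …
h₀=f+g: left-lcm gives L₀, ord ≤ 4.
L = 16 + 17·Dx^2 + Dx^4  (order 4).
h: a_k = 0, -10, 0, 95/3, 0, -307/12, 0, 4915/504, …
ICs: h(0) = 0, h′(0) = -10, h′′(0) = 0, h′′′(0) = 190.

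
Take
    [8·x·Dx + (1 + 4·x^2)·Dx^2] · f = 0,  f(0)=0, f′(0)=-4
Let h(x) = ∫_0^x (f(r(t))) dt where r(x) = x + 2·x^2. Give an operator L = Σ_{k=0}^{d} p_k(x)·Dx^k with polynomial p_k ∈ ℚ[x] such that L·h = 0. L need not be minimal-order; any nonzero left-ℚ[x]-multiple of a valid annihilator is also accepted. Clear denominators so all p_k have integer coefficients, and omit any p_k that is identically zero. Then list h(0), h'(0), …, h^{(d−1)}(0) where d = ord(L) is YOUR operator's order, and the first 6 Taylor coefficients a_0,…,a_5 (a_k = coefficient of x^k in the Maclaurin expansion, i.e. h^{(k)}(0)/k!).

L = (-4 + 8·x + 64·x^2 + 192·x^3 + 192·x^4)·Dx^2 + (1 + 4·x + 4·x^2 + 32·x^3 + 80·x^4 + 64·x^5)·Dx^3  (order 3).
h: a_k = 0, 0, -2, -8/3, 4/3, 32/5, …
ICs: h(0) = 0, h′(0) = 0, h′′(0) = -4.

f: a_k = 0, -4, 0, 16/3, 0, -64/5, …
L₀ from L_f via x↦r, Dx↦r'^{-1}Dx.
∫: right-multiply L₀ by Dx.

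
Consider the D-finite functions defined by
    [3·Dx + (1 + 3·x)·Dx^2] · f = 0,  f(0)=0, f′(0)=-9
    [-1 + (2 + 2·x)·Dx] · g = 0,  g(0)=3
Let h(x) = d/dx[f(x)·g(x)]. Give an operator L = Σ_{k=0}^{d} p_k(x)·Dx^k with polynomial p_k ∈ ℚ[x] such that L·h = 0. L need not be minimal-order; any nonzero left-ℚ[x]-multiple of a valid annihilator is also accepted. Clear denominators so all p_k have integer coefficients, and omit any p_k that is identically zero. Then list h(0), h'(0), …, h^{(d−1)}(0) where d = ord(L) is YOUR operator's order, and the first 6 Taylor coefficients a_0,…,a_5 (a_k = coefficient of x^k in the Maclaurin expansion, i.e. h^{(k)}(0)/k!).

L = (-13 - 6·x + 3·x^2) + (-32 - 56·x + 24·x^3)·Dx + (-4 - 16·x - 8·x^2 + 16·x^3 + 12·x^4)·Dx^2  (order 2).
h: a_k = -27, 54, -1377/8, 540, -212841/128, 1621701/320, …
ICs: h(0) = -27, h′(0) = 54.

f: a_k = 0, -9, 27/2, -27, 243/4, -729/5, …
g: a_k = 3, 3/2, -3/8, 3/16, -15/128, 21/256, …
Product ⇒ symmetric product L₀, ord ≤ 2.
Derive L from L₀ (diff closure).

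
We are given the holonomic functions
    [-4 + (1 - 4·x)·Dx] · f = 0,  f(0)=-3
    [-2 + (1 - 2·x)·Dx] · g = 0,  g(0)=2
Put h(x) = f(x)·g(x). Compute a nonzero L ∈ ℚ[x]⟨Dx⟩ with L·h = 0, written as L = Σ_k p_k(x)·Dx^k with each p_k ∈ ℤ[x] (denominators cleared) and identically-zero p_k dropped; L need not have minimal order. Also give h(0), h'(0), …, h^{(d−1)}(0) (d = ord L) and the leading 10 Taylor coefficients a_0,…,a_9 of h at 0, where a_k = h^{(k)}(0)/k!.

f: a_k = -3, -12, -48, -192, -768, -3072, -12288, -49152, -196608, -786432, …
g: a_k = 2, 4, 8, 16, 32, 64, 128, 256, 512, 1024, …
h₀=f·g: eliminate ⇒ L₀, order ≤ 1·1.
L = (-6 + 16·x) + (1 - 6·x + 8·x^2)·Dx  (order 1).
h: a_k = -6, -36, -168, -720, -2976, -12096, -48768, -195840, -784896, -3142656, …
ICs: h(0) = -6.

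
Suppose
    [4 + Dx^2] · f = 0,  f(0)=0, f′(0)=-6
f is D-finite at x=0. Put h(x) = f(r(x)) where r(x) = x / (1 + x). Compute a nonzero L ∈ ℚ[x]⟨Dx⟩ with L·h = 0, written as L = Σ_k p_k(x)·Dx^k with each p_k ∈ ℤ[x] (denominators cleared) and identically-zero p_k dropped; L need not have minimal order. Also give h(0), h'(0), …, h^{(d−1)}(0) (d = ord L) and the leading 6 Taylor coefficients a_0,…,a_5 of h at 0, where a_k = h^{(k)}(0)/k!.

f: a_k = 0, -6, 0, 4, 0, -4/5, …
L₀ from L_f via x↦r, Dx↦r'^{-1}Dx.
L = 4 + (2 + 6·x + 6·x^2 + 2·x^3)·Dx + (1 + 4·x + 6·x^2 + 4·x^3 + x^4)·Dx^2  (order 2).
h: a_k = 0, -6, 6, -2, -6, 86/5, …
ICs: h(0) = 0, h′(0) = -6.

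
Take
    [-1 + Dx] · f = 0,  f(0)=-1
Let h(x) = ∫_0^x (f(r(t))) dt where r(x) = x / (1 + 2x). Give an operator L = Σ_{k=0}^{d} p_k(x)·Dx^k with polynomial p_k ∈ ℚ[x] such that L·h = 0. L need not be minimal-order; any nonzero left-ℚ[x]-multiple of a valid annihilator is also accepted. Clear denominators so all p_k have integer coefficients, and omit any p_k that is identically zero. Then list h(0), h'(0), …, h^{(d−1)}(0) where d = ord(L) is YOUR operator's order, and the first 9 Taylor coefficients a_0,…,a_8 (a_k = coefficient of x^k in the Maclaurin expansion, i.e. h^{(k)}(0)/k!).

L = -Dx + (1 + 4·x + 4·x^2)·Dx^2  (order 2).
h: a_k = 0, -1, -1/2, 1/2, -13/24, 71/120, -49/80, 2699/5040, -9157/40320, …
ICs: h(0) = 0, h′(0) = -1.

f: a_k = -1, -1, -1/2, -1/6, -1/24, -1/120, -1/720, -1/5040, -1/40320, …
Change of var in L_f (x↦r) gives L₀.
∫: right-multiply L₀ by Dx.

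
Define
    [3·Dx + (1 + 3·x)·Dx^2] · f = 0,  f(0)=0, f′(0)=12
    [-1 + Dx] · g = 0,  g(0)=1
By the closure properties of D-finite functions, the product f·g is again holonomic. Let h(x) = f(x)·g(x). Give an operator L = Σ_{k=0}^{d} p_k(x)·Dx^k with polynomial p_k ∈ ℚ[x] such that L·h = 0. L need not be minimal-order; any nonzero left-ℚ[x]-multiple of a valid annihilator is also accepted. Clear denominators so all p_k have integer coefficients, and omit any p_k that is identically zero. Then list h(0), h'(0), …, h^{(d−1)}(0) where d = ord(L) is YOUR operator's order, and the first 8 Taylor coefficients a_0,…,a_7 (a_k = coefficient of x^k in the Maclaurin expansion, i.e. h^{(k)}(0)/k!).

L = (-2 + 3·x) + (1 - 6·x)·Dx + (1 + 3·x)·Dx^2  (order 2).
h: a_k = 0, 12, -6, 24, -52, 1289/10, -1307/4, 89122/105, …
ICs: h(0) = 0, h′(0) = 12.

f: a_k = 0, 12, -18, 36, -81, 972/5, -486, 8748/7, …
g: a_k = 1, 1, 1/2, 1/6, 1/24, 1/120, 1/720, 1/5040, …
Product ⇒ symmetric product L₀, ord ≤ 2.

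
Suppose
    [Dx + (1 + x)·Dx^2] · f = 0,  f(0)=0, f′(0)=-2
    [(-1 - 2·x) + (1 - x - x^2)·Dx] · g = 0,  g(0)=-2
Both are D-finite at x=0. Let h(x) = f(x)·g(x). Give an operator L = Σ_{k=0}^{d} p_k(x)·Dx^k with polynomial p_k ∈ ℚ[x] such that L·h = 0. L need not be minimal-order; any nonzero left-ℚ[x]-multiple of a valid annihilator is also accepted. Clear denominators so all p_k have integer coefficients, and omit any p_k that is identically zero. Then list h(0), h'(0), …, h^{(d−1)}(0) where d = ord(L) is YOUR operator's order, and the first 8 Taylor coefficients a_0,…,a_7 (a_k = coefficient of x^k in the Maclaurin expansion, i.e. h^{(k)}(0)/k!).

f: a_k = 0, -2, 1, -2/3, 1/2, -2/5, 1/3, -2/7, …
g: a_k = -2, -2, -4, -6, -10, -16, -26, -42, …
f·g: L₀ = L_f ⊗_s L_g, ord ≤ 2·1.
L = (3 + 4·x) + (1 + 7·x + 5·x^2)·Dx + (-1 + 2·x^2 + x^3)·Dx^2  (order 2).
h: a_k = 0, 4, 2, 22/3, 25/3, 247/15, 362/15, 1441/35, …
ICs: h(0) = 0, h′(0) = 4.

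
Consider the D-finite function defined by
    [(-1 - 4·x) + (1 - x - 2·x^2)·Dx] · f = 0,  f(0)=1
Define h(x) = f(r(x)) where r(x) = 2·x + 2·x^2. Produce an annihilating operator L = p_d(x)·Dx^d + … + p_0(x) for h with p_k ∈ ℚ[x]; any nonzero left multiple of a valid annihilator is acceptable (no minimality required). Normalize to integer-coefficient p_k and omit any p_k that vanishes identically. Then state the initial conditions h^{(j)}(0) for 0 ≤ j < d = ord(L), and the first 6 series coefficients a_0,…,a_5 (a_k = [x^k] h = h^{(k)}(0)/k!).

L = (2 + 20·x + 48·x^2 + 32·x^3) + (-1 + 2·x + 10·x^2 + 16·x^3 + 8·x^4)·Dx  (order 1).
h: a_k = 1, 2, 14, 64, 308, 1496, …
ICs: h(0) = 1.

f: a_k = 1, 1, 3, 5, 11, 21, …
h₀=f(r): pull back L_f along r ⇒ L₀.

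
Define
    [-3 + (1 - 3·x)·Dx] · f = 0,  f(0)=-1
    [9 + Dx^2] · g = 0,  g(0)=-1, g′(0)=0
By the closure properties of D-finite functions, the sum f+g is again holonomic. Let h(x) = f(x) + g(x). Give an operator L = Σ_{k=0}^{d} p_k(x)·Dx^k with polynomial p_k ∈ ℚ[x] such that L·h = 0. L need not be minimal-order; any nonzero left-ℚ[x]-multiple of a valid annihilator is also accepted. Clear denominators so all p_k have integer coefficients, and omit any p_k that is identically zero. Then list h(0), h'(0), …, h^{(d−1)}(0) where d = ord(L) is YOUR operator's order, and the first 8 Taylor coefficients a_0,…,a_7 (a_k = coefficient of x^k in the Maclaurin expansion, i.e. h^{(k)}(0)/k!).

L = (63 - 54·x + 81·x^2) + (-9 + 45·x - 81·x^2 + 81·x^3)·Dx + (7 - 6·x + 9·x^2)·Dx^2 + (-1 + 5·x - 9·x^2 + 9·x^3)·Dx^3  (order 3).
h: a_k = -2, -3, -9/2, -27, -675/8, -243, -58239/80, -2187, …
ICs: h(0) = -2, h′(0) = -3, h′′(0) = -9.

f: a_k = -1, -3, -9, -27, -81, -243, -729, -2187, …
g: a_k = -1, 0, 9/2, 0, -27/8, 0, 81/80, 0, …
Weyl lclm of L_f,L_g ⇒ L₀ (ord ≤ 3).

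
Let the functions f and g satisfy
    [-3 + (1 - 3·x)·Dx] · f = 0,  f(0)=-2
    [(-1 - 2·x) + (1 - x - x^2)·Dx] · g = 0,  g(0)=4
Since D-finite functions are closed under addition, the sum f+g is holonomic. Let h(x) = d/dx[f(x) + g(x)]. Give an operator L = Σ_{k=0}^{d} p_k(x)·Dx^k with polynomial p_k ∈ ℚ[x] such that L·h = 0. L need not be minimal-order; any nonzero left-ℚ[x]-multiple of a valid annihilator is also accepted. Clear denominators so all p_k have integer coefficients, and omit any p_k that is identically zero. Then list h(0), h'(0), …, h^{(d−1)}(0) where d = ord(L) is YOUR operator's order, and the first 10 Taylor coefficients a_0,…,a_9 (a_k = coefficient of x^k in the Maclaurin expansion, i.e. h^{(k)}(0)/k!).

L = (54 + 72·x + 216·x^2 - 72·x^3 + 54·x^4) + (-18 - 30·x + 90·x^2 + 120·x^3 - 45·x^4 + 54·x^5)·Dx + (1 + 2·x - 25·x^2 + 30·x^3 - 3·x^5 + 9·x^6)·Dx^2  (order 2).
h: a_k = -2, -20, -126, -568, -2270, -8436, -30030, -103888, -352314, -1177420, …
ICs: h(0) = -2, h′(0) = -20.

f: a_k = -2, -6, -18, -54, -162, -486, -1458, -4374, -13122, -39366, …
g: a_k = 4, 4, 8, 12, 20, 32, 52, 84, 136, 220, …
L₀ := lclm(L_f,L_g); ord L₀ ≤ 1+1.
Derive L from L₀ (diff closure).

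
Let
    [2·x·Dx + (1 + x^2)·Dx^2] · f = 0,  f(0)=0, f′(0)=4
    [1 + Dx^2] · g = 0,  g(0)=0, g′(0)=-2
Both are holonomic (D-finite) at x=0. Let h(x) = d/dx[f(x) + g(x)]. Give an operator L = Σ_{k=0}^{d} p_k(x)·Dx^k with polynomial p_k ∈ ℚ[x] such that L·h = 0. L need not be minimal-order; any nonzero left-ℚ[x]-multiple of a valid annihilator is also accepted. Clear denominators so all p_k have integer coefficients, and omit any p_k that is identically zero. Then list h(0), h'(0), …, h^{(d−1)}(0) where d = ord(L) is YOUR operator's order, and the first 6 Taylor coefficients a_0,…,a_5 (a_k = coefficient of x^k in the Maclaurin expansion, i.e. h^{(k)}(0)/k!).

f: a_k = 0, 4, 0, -4/3, 0, 4/5, …
g: a_k = 0, -2, 0, 1/3, 0, -1/60, …
Weyl lclm of L_f,L_g ⇒ L₀ (ord ≤ 4).
Differentiate: ansatz ord ≤ ord L₀ ⇒ L.
L = (-22·x + 28·x^3 + 2·x^5) + (-1 + 7·x^2 + 9·x^4 + x^6)·Dx + (-22·x + 28·x^3 + 2·x^5)·Dx^2 + (-1 + 7·x^2 + 9·x^4 + x^6)·Dx^3  (order 3).
h: a_k = 2, 0, -3, 0, 47/12, 0, …
ICs: h(0) = 2, h′(0) = 0, h′′(0) = -6.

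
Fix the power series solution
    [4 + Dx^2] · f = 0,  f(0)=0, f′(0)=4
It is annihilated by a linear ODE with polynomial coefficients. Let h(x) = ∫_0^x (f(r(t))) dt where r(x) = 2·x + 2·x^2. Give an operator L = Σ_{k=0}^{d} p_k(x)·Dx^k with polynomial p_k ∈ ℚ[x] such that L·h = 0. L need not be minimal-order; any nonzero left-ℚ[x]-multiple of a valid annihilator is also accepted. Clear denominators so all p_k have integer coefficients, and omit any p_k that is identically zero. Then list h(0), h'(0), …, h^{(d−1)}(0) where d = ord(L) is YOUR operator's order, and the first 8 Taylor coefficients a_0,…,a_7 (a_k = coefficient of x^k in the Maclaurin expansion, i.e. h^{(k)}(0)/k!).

f: a_k = 0, 4, 0, -8/3, 0, 8/15, 0, -16/315, …
L₀ from L_f via x↦r, Dx↦r'^{-1}Dx.
∫: right-multiply L₀ by Dx.
L = (16 + 96·x + 192·x^2 + 128·x^3)·Dx - 2·Dx^2 + (1 + 2·x)·Dx^3  (order 3).
h: a_k = 0, 0, 4, 8/3, -16/3, -64/5, -352/45, 64/7, …
ICs: h(0) = 0, h′(0) = 0, h′′(0) = 8.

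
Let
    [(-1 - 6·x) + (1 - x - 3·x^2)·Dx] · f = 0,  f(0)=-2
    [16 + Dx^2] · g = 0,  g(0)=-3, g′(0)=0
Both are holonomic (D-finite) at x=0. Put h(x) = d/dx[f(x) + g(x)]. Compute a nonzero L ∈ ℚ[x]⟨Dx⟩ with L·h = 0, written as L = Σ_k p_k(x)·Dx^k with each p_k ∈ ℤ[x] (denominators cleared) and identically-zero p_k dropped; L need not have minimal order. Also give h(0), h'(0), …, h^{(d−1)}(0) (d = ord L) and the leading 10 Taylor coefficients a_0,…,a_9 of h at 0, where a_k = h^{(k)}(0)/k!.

L = (4672 + 20416·x + 66304·x^2 + 32640·x^3 + 66240·x^4 + 62208·x^5 + 62208·x^6) + (-464 - 2352·x + 3792·x^2 + 6752·x^3 - 2400·x^4 + 5184·x^5 + 24192·x^6 + 20736·x^7)·Dx + (292 + 1276·x + 4144·x^2 + 2040·x^3 + 4140·x^4 + 3888·x^5 + 3888·x^6)·Dx^2 + (-29 - 147·x + 237·x^2 + 422·x^3 - 150·x^4 + 324·x^5 + 1512·x^6 + 1296·x^7)·Dx^3  (order 3).
h: a_k = -2, 32, -42, -280, -400, -5308/5, -3038, -857536/105, -20862, -50700508/945, …
ICs: h(0) = -2, h′(0) = 32, h′′(0) = -84.

f: a_k = -2, -2, -8, -14, -38, -80, -194, -434, -1016, -2318, …
g: a_k = -3, 0, 24, 0, -32, 0, 256/15, 0, -512/105, 0, …
f+g: L₀ = lclm(L_f,L_g), ord ≤ 1+2.
h₀' ⇒ L via d/dx closure of L₀.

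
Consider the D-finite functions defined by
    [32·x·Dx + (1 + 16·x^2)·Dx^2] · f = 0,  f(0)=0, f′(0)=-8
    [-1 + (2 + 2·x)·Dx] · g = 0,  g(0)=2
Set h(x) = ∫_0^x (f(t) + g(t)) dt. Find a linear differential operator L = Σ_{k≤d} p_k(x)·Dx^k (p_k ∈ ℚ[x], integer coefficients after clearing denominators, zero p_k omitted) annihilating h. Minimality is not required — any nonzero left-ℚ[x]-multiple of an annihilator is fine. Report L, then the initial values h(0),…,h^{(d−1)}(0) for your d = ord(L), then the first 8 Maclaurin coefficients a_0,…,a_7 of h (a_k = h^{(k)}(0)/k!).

f: a_k = 0, -8, 0, 128/3, 0, -2048/5, 0, 32768/7, …
g: a_k = 2, 1, -1/4, 1/8, -5/64, 7/128, -21/512, 33/1024, …
f+g: L₀ = lclm(L_f,L_g), ord ≤ 2+1.
∫: right-multiply L₀ by Dx.
L = (-64 - 160·x + 3072·x^2 + 1536·x^3)·Dx^2 + (-131 - 256·x + 5920·x^2 + 12288·x^3 + 5376·x^4)·Dx^3 + (-2 + 126·x + 192·x^2 + 2112·x^3 + 3584·x^4 + 1536·x^5)·Dx^4  (order 4).
h: a_k = 0, 2, -7/2, -1/12, 1027/96, -1/64, -262109/3840, -3/512, …
ICs: h(0) = 0, h′(0) = 2, h′′(0) = -7, h′′′(0) = -1/2.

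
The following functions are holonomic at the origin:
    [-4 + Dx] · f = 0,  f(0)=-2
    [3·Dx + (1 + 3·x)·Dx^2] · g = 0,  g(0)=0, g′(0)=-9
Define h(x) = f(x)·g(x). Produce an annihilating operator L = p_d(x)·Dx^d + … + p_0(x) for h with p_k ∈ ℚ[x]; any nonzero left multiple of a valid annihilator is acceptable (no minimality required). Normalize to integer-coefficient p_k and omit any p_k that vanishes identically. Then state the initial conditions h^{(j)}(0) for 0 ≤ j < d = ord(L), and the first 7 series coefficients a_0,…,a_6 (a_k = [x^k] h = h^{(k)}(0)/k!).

L = (4 + 48·x) + (-5 - 24·x)·Dx + (1 + 3·x)·Dx^2  (order 2).
h: a_k = 0, 18, 45, 90, 141/2, 708/5, -93, …
ICs: h(0) = 0, h′(0) = 18.

f: a_k = -2, -8, -16, -64/3, -64/3, -256/15, -512/45, …
g: a_k = 0, -9, 27/2, -27, 243/4, -729/5, 729/2, …
f·g: L₀ = L_f ⊗_s L_g, ord ≤ 1·2.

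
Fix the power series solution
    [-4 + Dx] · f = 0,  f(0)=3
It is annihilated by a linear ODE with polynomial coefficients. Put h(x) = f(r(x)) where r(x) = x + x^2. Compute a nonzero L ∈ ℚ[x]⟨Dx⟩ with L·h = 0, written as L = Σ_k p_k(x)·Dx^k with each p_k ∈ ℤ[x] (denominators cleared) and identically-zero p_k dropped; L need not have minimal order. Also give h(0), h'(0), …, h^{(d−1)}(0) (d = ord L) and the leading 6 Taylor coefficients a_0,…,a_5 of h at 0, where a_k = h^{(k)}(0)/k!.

f: a_k = 3, 12, 24, 32, 32, 128/5, …
L₀ from L_f via x↦r, Dx↦r'^{-1}Dx.
L = (-4 - 8·x) + Dx  (order 1).
h: a_k = 3, 12, 36, 80, 152, 1248/5, …
ICs: h(0) = 3.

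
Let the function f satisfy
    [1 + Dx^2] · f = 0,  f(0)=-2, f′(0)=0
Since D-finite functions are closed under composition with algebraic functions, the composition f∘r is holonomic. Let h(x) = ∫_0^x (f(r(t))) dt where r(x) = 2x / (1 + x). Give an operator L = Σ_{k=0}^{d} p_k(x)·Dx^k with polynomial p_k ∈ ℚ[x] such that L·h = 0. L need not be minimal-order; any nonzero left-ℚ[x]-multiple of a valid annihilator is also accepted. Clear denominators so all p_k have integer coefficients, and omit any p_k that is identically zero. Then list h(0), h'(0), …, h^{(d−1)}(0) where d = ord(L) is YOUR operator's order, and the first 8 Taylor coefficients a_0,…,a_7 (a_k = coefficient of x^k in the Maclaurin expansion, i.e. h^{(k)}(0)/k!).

f: a_k = -2, 0, 1, 0, -1/12, 0, 1/360, 0, …
Substitute x→r, Dx→(1/r')Dx; clear ⇒ L₀.
∫: right-multiply L₀ by Dx.
L = 4·Dx + (2 + 6·x + 6·x^2 + 2·x^3)·Dx^2 + (1 + 4·x + 6·x^2 + 4·x^3 + x^4)·Dx^3  (order 3).
h: a_k = 0, -2, 0, 4/3, -2, 32/15, -16/9, 44/45, …
ICs: h(0) = 0, h′(0) = -2, h′′(0) = 0.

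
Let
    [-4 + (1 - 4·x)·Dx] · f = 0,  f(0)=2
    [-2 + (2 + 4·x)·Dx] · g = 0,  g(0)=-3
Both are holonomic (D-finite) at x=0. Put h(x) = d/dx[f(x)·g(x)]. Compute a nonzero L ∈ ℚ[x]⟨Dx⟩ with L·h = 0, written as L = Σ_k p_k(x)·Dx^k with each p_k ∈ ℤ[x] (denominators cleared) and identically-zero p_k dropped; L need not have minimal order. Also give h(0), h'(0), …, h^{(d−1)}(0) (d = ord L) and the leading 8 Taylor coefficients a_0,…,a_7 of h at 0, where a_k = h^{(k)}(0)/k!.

f: a_k = 2, 8, 32, 128, 512, 2048, 8192, 32768, …
g: a_k = -3, -3, 3/2, -3/2, 15/8, -21/8, 63/16, -99/16, …
f·g: L₀ = L_f ⊗_s L_g, ord ≤ 1·1.
h₀' ⇒ L via d/dx closure of L₀.
L = (39 + 120·x + 48·x^2) + (-5 + 6·x + 48·x^2 + 32·x^3)·Dx  (order 1).
h: a_k = -30, -234, -1413, -7521, -150525/4, -722331/4, -6742449/8, -30821337/8, …
ICs: h(0) = -30.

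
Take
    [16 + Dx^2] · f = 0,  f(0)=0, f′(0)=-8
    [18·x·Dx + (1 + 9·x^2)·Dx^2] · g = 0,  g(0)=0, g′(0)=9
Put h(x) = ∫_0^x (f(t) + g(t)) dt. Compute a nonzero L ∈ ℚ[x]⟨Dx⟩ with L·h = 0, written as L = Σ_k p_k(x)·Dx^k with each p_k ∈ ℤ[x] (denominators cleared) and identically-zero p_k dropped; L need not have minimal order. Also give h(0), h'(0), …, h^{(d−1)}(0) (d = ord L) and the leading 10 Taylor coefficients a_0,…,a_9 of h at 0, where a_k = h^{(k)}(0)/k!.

f: a_k = 0, -8, 0, 64/3, 0, -256/15, 0, 2048/315, 0, -4096/2835, …
g: a_k = 0, 9, 0, -27, 0, 729/5, 0, -6561/7, 0, 6561, …
Sum ⇒ L₀ = lclm(L_f,L_g) in ℚ(x)⟨Dx⟩.
h=∫h₀ ⇒ L = L₀·Dx.
L = (-13248·x + 181440·x^3 + 186624·x^5)·Dx^2 + (-16 + 6048·x^2 + 66096·x^4 + 93312·x^6)·Dx^3 + (-828·x + 11340·x^3 + 11664·x^5)·Dx^4 + (-1 + 378·x^2 + 4131·x^4 + 5832·x^6)·Dx^5  (order 5).
h: a_k = 0, 0, 1/2, 0, -17/12, 0, 1931/90, 0, -293197/2520, 0, …
ICs: h(0) = 0, h′(0) = 0, h′′(0) = 1, h′′′(0) = 0, h′′′′(0) = -34.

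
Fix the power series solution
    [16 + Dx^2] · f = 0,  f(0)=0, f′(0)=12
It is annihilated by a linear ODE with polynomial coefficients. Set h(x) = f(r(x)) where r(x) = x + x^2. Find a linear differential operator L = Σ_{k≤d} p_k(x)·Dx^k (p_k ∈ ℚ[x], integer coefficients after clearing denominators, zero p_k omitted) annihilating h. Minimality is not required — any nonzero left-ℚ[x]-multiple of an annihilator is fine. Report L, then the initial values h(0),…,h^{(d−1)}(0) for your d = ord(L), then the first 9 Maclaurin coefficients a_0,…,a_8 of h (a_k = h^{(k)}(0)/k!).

L = (16 + 96·x + 192·x^2 + 128·x^3) - 2·Dx + (1 + 2·x)·Dx^2  (order 2).
h: a_k = 0, 12, 12, -32, -96, -352/5, 96, 25856/105, 2816/15, …
ICs: h(0) = 0, h′(0) = 12.

f: a_k = 0, 12, 0, -32, 0, 128/5, 0, -1024/105, 0, …
f∘r: x↦r, Dx↦Dx/r' in L_f ⇒ L₀.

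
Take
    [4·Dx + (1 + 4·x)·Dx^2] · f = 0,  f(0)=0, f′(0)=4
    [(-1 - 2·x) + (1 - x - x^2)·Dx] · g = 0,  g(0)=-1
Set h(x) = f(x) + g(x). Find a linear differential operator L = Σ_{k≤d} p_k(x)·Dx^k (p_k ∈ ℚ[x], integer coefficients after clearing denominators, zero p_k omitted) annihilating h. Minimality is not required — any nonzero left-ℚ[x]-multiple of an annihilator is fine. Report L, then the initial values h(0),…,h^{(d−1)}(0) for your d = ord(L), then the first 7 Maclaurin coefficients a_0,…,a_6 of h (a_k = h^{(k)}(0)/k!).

f: a_k = 0, 4, -8, 64/3, -64, 1024/5, -2048/3, …
g: a_k = -1, -1, -2, -3, -5, -8, -13, …
f+g: L₀ = lclm(L_f,L_g), ord ≤ 2+1.
L = (-100 - 272·x - 392·x^2 - 144·x^3 - 96·x^4)·Dx + (7 - 96·x - 434·x^2 - 540·x^3 - 304·x^4 - 160·x^5)·Dx^2 + (4 + 25·x + 28·x^2 - 46·x^3 - 73·x^4 - 76·x^5 - 32·x^6)·Dx^3  (order 3).
h: a_k = -1, 3, -10, 55/3, -69, 984/5, -2087/3, …
ICs: h(0) = -1, h′(0) = 3, h′′(0) = -20.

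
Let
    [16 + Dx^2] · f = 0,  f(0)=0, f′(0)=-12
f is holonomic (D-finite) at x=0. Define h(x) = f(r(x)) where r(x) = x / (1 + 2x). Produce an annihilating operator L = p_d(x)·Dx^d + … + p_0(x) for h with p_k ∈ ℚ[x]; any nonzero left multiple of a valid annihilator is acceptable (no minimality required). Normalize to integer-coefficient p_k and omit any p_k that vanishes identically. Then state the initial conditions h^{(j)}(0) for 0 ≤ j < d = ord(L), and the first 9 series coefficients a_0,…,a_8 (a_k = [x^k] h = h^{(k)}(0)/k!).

L = 16 + (4 + 24·x + 48·x^2 + 32·x^3)·Dx + (1 + 8·x + 24·x^2 + 32·x^3 + 16·x^4)·Dx^2  (order 2).
h: a_k = 0, -12, 24, -16, -96, 2752/5, -1920, 565504/105, -194048/15, …
ICs: h(0) = 0, h′(0) = -12.

f: a_k = 0, -12, 0, 32, 0, -128/5, 0, 1024/105, 0, …
h₀=f(r): pull back L_f along r ⇒ L₀.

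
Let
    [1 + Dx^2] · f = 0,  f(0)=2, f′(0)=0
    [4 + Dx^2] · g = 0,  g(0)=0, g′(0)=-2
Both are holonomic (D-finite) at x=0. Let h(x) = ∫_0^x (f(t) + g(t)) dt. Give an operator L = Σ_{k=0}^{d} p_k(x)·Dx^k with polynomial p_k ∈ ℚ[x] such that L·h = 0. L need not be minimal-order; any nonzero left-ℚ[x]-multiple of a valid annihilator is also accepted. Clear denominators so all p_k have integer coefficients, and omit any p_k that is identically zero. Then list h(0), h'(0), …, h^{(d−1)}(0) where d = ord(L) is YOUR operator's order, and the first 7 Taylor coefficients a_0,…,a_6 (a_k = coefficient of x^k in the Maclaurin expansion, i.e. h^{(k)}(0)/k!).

f: a_k = 2, 0, -1, 0, 1/12, 0, -1/360, …
g: a_k = 0, -2, 0, 4/3, 0, -4/15, 0, …
L₀ := lclm(L_f,L_g); ord L₀ ≤ 2+2.
h=∫h₀ ⇒ L = L₀·Dx.
L = 4·Dx + 5·Dx^3 + Dx^5  (order 5).
h: a_k = 0, 2, -1, -1/3, 1/3, 1/60, -2/45, …
ICs: h(0) = 0, h′(0) = 2, h′′(0) = -2, h′′′(0) = -2, h′′′′(0) = 8.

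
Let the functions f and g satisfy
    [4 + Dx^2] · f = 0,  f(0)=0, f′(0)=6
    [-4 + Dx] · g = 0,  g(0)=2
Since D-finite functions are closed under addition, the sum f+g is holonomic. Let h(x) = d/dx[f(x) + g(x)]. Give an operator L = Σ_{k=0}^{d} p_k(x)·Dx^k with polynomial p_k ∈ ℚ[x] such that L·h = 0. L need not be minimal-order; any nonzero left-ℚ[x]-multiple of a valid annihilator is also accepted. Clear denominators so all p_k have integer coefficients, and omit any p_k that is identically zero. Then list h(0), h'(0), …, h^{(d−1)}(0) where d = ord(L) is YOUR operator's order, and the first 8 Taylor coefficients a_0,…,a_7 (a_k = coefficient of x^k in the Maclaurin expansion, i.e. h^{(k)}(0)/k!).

f: a_k = 0, 6, 0, -4, 0, 4/5, 0, -8/105, …
g: a_k = 2, 8, 16, 64/3, 64/3, 256/15, 512/45, 2048/315, …
h₀=f+g: left-lcm gives L₀, ord ≤ 3.
Derive L from L₀ (diff closure).
L = 16 - 4·Dx + 4·Dx^2 - Dx^3  (order 3).
h: a_k = 14, 32, 52, 256/3, 268/3, 1024/15, 2024/45, 8192/315, …
ICs: h(0) = 14, h′(0) = 32, h′′(0) = 104.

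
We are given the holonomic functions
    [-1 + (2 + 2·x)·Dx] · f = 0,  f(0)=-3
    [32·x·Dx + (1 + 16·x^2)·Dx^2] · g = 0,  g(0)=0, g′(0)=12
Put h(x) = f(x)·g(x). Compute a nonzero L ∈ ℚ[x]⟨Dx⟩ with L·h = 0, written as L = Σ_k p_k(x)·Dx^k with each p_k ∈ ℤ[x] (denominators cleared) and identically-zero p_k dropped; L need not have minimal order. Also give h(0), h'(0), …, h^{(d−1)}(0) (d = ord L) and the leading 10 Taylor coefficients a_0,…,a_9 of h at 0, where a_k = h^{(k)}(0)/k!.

L = (3 - 64·x - 16·x^2) + (-4 + 124·x + 192·x^2 + 64·x^3)·Dx + (4 + 8·x + 68·x^2 + 128·x^3 + 64·x^4)·Dx^2  (order 2).
h: a_k = 0, -36, -18, 393/2, 375/4, -298527/160, -291387/320, 190747479/8960, 186762981/17920, -15179450477/57344, …
ICs: h(0) = 0, h′(0) = -36.

f: a_k = -3, -3/2, 3/8, -3/16, 15/128, -21/256, 63/1024, -99/2048, 1287/32768, -2145/65536, …
g: a_k = 0, 12, 0, -64, 0, 3072/5, 0, -49152/7, 0, 262144/3, …
h₀=f·g: eliminate ⇒ L₀, order ≤ 1·2.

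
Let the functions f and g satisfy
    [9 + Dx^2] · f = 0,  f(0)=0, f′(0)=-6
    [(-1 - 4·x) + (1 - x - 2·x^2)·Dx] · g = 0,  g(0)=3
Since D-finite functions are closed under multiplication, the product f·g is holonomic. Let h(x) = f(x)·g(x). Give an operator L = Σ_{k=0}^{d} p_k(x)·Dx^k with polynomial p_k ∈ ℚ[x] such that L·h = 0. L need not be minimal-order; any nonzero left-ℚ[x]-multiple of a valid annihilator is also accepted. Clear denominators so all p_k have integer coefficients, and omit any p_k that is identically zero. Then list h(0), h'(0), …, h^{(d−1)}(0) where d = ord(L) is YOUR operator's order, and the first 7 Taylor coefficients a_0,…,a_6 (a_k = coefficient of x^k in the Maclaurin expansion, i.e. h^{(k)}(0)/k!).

f: a_k = 0, -6, 0, 9, 0, -81/20, 0, …
g: a_k = 3, 3, 9, 15, 33, 63, 129, …
f·g: L₀ = L_f ⊗_s L_g, ord ≤ 2·1.
L = (-5 + 9·x + 18·x^2) + (2 + 8·x)·Dx + (-1 + x + 2·x^2)·Dx^2  (order 2).
h: a_k = 0, -18, -18, -27, -63, -2583/20, -5103/20, …
ICs: h(0) = 0, h′(0) = -18.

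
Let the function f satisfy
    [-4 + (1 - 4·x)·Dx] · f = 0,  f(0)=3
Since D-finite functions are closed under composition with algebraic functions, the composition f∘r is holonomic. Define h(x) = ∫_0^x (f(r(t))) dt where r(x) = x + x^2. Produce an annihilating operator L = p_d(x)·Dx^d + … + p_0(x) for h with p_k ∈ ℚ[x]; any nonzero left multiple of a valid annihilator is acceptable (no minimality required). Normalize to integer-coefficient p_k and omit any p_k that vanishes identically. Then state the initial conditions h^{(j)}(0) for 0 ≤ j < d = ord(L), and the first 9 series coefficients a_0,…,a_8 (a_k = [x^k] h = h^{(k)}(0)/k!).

f: a_k = 3, 12, 48, 192, 768, 3072, 12288, 49152, 196608, …
Substitute x→r, Dx→(1/r')Dx; clear ⇒ L₀.
h=∫₀ˣh₀: take L = L₀·Dx.
L = (4 + 8·x)·Dx + (-1 + 4·x + 4·x^2)·Dx^2  (order 2).
h: a_k = 0, 3, 6, 20, 72, 1392/5, 1120, 32448/7, 19584, …
ICs: h(0) = 0, h′(0) = 3.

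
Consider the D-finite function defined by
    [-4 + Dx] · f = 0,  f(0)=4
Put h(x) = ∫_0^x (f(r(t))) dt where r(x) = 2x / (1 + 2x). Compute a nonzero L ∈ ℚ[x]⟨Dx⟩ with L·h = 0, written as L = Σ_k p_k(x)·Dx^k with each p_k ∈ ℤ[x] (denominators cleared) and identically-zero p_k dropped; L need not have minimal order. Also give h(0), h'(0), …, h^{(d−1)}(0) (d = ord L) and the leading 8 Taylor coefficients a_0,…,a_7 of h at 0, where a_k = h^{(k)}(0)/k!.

L = -8·Dx + (1 + 4·x + 4·x^2)·Dx^2  (order 2).
h: a_k = 0, 4, 16, 64/3, -32/3, -256/15, 1792/45, -11264/315, …
ICs: h(0) = 0, h′(0) = 4.

f: a_k = 4, 16, 32, 128/3, 128/3, 512/15, 1024/45, 4096/315, …
h₀=f(r): pull back L_f along r ⇒ L₀.
∫: right-multiply L₀ by Dx.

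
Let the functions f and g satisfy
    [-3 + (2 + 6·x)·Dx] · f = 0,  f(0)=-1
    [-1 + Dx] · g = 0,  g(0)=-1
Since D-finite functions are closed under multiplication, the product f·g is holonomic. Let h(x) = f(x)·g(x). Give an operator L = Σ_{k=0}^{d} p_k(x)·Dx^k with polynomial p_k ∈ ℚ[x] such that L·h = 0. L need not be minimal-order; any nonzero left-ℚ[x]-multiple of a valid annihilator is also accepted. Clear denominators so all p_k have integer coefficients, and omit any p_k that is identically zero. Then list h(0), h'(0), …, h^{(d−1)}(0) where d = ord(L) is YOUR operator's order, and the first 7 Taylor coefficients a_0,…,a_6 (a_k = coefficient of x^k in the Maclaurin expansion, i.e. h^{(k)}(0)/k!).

L = (-5 - 6·x) + (2 + 6·x)·Dx  (order 1).
h: a_k = 1, 5/2, 7/8, 71/48, -671/384, 16157/3840, -88837/9216, …
ICs: h(0) = 1.

f: a_k = -1, -3/2, 9/8, -27/16, 405/128, -1701/256, 15309/1024, …
g: a_k = -1, -1, -1/2, -1/6, -1/24, -1/120, -1/720, …
Sym-product of L_f,L_g gives L₀ (≤ ord 1).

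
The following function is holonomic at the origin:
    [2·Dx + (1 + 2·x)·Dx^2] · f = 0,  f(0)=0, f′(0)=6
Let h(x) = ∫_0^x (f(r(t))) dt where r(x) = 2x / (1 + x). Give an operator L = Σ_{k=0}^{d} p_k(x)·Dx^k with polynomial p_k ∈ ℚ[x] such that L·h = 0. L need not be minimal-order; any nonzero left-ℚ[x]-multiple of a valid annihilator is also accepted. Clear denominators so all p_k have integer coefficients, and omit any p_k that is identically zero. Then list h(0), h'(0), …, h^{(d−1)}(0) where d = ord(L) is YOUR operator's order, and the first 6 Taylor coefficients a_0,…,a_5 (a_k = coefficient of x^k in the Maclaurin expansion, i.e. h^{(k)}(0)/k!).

f: a_k = 0, 6, -6, 8, -12, 96/5, …
L₀ from L_f via x↦r, Dx↦r'^{-1}Dx.
h=∫h₀ ⇒ L = L₀·Dx.
L = (6 + 10·x)·Dx^2 + (1 + 6·x + 5·x^2)·Dx^3  (order 3).
h: a_k = 0, 0, 6, -12, 31, -468/5, …
ICs: h(0) = 0, h′(0) = 0, h′′(0) = 12.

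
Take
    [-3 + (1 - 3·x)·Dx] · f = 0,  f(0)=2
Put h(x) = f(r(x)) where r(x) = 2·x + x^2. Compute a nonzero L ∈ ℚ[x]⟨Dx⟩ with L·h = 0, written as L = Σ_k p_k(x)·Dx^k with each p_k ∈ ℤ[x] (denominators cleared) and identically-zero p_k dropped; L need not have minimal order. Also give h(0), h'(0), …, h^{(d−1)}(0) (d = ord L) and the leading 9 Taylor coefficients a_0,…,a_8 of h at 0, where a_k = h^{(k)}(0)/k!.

f: a_k = 2, 6, 18, 54, 162, 486, 1458, 4374, 13122, …
f∘r: x↦r, Dx↦Dx/r' in L_f ⇒ L₀.
L = (6 + 6·x) + (-1 + 6·x + 3·x^2)·Dx  (order 1).
h: a_k = 2, 12, 78, 504, 3258, 21060, 136134, 879984, 5688306, …
ICs: h(0) = 2.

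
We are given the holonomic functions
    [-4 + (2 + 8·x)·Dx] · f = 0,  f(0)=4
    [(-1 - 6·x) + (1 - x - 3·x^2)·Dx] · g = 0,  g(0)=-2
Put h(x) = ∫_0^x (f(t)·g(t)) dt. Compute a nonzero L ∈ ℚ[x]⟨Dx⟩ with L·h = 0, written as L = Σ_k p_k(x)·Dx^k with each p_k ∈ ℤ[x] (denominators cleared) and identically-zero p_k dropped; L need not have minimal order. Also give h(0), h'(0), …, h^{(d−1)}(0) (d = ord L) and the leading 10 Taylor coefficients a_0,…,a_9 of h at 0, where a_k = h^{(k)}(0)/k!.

f: a_k = 4, 8, -8, 16, -40, 112, -336, 1056, -3432, 11440, …
g: a_k = -2, -2, -8, -14, -38, -80, -194, -434, -1016, -2318, …
f·g: L₀ = L_f ⊗_s L_g, ord ≤ 1·1.
h=∫₀ˣh₀: take L = L₀·Dx.
L = (3 + 8·x + 18·x^2)·Dx + (-1 - 3·x + 7·x^2 + 12·x^3)·Dx^2  (order 2).
h: a_k = 0, -8, -12, -32/3, -34, -152/5, -392/3, -568/7, -629, 128/9, …
ICs: h(0) = 0, h′(0) = -8.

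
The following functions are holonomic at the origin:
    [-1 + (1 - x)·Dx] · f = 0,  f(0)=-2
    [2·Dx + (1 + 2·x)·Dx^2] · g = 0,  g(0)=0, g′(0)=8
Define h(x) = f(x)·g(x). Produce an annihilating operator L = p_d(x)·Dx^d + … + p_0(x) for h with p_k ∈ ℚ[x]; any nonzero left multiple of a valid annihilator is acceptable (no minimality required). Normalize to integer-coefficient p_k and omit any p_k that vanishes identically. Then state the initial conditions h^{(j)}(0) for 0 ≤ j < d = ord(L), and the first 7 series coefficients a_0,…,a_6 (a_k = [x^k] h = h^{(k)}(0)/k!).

f: a_k = -2, -2, -2, -2, -2, -2, -2, …
g: a_k = 0, 8, -8, 32/3, -16, 128/5, -128/3, …
Product ⇒ symmetric product L₀, ord ≤ 2.
L = 2 + 6·x·Dx + (-1 - x + 2·x^2)·Dx^2  (order 2).
h: a_k = 0, -16, 0, -64/3, 32/3, -608/15, 224/5, …
ICs: h(0) = 0, h′(0) = -16.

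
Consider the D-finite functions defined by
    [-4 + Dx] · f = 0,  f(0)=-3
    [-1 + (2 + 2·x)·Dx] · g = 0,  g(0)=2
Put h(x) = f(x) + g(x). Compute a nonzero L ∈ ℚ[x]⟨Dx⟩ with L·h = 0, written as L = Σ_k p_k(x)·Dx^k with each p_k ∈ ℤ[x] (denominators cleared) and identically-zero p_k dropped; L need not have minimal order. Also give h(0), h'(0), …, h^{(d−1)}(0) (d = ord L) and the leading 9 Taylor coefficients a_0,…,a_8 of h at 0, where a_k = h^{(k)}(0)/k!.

f: a_k = -3, -12, -24, -32, -32, -128/5, -256/15, -1024/105, -512/105, …
g: a_k = 2, 1, -1/4, 1/8, -5/64, 7/128, -21/512, 33/1024, -429/16384, …
f+g: L₀ = lclm(L_f,L_g), ord ≤ 1+1.
L = (36 + 32·x) + (-65 - 128·x - 64·x^2)·Dx + (14 + 30·x + 16·x^2)·Dx^2  (order 2).
h: a_k = -1, -11, -97/4, -255/8, -2053/64, -16349/640, -131387/7680, -1045111/107520, -8433653/1720320, …
ICs: h(0) = -1, h′(0) = -11.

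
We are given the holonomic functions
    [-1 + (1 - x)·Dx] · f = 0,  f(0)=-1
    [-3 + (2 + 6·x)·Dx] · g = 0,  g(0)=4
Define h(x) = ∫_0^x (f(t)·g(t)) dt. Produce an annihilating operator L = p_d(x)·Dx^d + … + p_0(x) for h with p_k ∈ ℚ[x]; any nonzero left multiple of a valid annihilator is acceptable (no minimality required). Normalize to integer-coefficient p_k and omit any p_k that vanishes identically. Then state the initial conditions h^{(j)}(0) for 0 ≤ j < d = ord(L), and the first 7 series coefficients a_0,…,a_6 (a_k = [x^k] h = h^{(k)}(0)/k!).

L = (5 + 3·x)·Dx + (-2 - 4·x + 6·x^2)·Dx^2  (order 2).
h: a_k = 0, -4, -5, -11/6, -49/16, 13/160, -1675/384, …
ICs: h(0) = 0, h′(0) = -4.

f: a_k = -1, -1, -1, -1, -1, -1, -1, …
g: a_k = 4, 6, -9/2, 27/4, -405/32, 1701/64, -15309/256, …
h₀=f·g: eliminate ⇒ L₀, order ≤ 1·1.
∫: right-multiply L₀ by Dx.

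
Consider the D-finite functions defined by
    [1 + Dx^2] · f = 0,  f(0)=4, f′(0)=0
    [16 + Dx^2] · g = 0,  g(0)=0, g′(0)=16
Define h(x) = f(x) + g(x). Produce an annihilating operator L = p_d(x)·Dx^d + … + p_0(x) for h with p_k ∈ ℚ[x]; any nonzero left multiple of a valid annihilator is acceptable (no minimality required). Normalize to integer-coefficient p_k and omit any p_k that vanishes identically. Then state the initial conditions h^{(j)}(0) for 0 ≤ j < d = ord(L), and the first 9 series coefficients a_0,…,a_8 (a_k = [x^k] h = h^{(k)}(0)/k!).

L = 16 + 17·Dx^2 + Dx^4  (order 4).
h: a_k = 4, 16, -2, -128/3, 1/6, 512/15, -1/180, -4096/315, 1/10080, …
ICs: h(0) = 4, h′(0) = 16, h′′(0) = -4, h′′′(0) = -256.

f: a_k = 4, 0, -2, 0, 1/6, 0, -1/180, 0, 1/10080, …
g: a_k = 0, 16, 0, -128/3, 0, 512/15, 0, -4096/315, 0, …
h₀=f+g: left-lcm gives L₀, ord ≤ 4.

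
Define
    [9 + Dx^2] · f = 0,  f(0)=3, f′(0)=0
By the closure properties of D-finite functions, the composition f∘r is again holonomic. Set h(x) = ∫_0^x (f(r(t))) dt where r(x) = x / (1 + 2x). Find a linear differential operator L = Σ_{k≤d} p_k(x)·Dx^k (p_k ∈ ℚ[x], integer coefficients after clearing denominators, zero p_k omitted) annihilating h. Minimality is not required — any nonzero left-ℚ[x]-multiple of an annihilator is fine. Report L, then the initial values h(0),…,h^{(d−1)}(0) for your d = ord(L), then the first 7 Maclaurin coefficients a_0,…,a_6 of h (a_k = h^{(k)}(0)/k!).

f: a_k = 3, 0, -27/2, 0, 81/8, 0, -243/80, …
L₀ from L_f via x↦r, Dx↦r'^{-1}Dx.
h=∫₀ˣh₀: take L = L₀·Dx.
L = 9·Dx + (4 + 24·x + 48·x^2 + 32·x^3)·Dx^2 + (1 + 8·x + 24·x^2 + 32·x^3 + 16·x^4)·Dx^3  (order 3).
h: a_k = 0, 3, 0, -9/2, 27/2, -243/8, 117/2, …
ICs: h(0) = 0, h′(0) = 3, h′′(0) = 0.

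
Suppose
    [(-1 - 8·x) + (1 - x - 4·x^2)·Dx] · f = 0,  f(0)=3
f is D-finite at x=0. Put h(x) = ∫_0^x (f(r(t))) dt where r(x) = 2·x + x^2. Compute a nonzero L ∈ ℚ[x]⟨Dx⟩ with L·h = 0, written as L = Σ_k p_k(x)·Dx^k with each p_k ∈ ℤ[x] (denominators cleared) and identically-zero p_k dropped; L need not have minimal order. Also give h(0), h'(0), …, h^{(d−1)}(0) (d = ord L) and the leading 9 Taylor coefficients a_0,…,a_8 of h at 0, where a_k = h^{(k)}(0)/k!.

L = (2 + 34·x + 48·x^2 + 16·x^3)·Dx + (-1 + 2·x + 17·x^2 + 16·x^3 + 4·x^4)·Dx^2  (order 2).
h: a_k = 0, 3, 3, 21, 69, 1731/5, 1531, 52467/7, 36237, …
ICs: h(0) = 0, h′(0) = 3.

f: a_k = 3, 3, 15, 27, 87, 195, 543, 1323, 3495, …
h₀=f(r): pull back L_f along r ⇒ L₀.
h=∫₀ˣh₀: take L = L₀·Dx.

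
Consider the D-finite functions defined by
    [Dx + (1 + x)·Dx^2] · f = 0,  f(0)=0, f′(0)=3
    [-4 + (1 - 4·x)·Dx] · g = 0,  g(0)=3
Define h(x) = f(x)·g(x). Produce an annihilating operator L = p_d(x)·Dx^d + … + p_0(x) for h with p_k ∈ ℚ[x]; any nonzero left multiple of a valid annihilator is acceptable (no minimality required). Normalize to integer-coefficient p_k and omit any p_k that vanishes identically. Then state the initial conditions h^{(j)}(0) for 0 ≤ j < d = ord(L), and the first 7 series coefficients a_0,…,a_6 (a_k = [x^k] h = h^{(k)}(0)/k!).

L = 4 + (7 + 12·x)·Dx + (-1 + 3·x + 4·x^2)·Dx^2  (order 2).
h: a_k = 0, 9, 63/2, 129, 2055/4, 10284/5, 82257/10, …
ICs: h(0) = 0, h′(0) = 9.

f: a_k = 0, 3, -3/2, 1, -3/4, 3/5, -1/2, …
g: a_k = 3, 12, 48, 192, 768, 3072, 12288, …
Product ⇒ symmetric product L₀, ord ≤ 2.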